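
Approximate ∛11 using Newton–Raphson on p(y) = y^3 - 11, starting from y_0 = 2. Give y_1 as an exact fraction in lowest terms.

p'(y) = 3y^2.
p(2) = -3, p'(2) = 12, so y_1 = 2 - (-3)/12 = 9/4.

9/4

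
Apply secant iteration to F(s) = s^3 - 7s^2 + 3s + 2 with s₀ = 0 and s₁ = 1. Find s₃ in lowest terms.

50/59

F(0) = 2, F(1) = -1. s₂ = 1 - (-1)·(1 - 0)/((-1) - 2) = 2/3.
F(1) = -1, F(2/3) = 32/27. s₃ = (2/3) - (32/27)·((2/3) - 1)/((32/27) - (-1)) = 50/59.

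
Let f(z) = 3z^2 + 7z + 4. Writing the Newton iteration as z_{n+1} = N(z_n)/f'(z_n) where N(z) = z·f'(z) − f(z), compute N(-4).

44

f'(z) = 6z + 7.
N(z) = z·f'(z) − f(z) = z·(6z + 7) − (3z^2 + 7z + 4) = 3z^2 − 4.
N(-4) = 44.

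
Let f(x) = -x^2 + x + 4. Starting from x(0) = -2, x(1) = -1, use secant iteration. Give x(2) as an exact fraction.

f(-2) = -2, f(-1) = 2. x(2) = (-1) - 2·((-1) - (-2))/(2 - (-2)) = -3/2.

-3/2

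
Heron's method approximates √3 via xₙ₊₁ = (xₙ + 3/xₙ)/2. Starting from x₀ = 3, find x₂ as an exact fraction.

7/4

x₁ = (3 + 3/3)/2 = 2.
x₂ = (2 + 3/2)/2 = 7/4.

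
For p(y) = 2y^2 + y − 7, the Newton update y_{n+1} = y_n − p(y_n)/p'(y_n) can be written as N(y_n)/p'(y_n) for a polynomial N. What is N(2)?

15

p'(y) = 4y + 1.
N(y) = y·p'(y) − p(y) = y·(4y + 1) − (2y^2 + y − 7) = 2y^2 + 7.
N(2) = 15.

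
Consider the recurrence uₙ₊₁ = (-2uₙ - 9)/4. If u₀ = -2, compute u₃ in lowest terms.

-23/16

u₁ = (-2·(-2) - 9)/4 = -5/4.
u₂ = (-2·(-5/4) - 9)/4 = -13/8.
u₃ = (-2·(-13/8) - 9)/4 = -23/16.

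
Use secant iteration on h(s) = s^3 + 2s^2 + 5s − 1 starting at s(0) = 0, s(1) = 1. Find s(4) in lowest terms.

h(0) = −1, h(1) = 7. s(2) = 1 − 7·(1 − 0)/(7 − (−1)) = 1/8.
h(1) = 7, h(1/8) = −175/512. s(3) = (1/8) − (−175/512)·((1/8) − 1)/((−175/512) − 7) = 89/537.
h(1/8) = −175/512, h(89/537) = −17317825/154854153. s(4) = (89/537) − (−17317825/154854153)·((89/537) − (1/8))/((−17317825/154854153) − (−175/512)) = 3866293/20837429.

3866293/20837429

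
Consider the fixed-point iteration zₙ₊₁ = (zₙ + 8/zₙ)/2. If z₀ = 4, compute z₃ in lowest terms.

577/204

z₁ = (4 + 8/4)/2 = 3.
z₂ = (3 + 8/3)/2 = 17/6.
z₃ = (17/6 + 8/(17/6))/2 = 577/204.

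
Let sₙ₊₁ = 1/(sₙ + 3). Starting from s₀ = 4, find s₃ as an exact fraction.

22/73

s₁ = 1/(4 + 3) = 1/7.
s₂ = 1/(1/7 + 3) = 7/22.
s₃ = 1/(7/22 + 3) = 22/73.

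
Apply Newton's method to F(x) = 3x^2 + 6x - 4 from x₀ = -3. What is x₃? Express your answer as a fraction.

-1606657/635664

F'(x) = 6x + 6.
F(-3) = 5, F'(-3) = -12, so x₁ = (-3) - 5/(-12) = -31/12.
F(-31/12) = 25/48, F'(-31/12) = -19/2, so x₂ = (-31/12) - (25/48)/(-19/2) = -1153/456.
F(-1153/456) = 625/69312, F'(-1153/456) = -697/76, so x₃ = (-1153/456) - (625/69312)/(-697/76) = -1606657/635664.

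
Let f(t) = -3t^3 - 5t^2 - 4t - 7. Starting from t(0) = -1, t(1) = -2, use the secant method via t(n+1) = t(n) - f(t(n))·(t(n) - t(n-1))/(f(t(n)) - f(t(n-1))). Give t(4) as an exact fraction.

f(-1) = -5, f(-2) = 5. t(2) = (-2) - 5·((-2) - (-1))/(5 - (-5)) = -3/2.
f(-2) = 5, f(-3/2) = -17/8. t(3) = (-3/2) - (-17/8)·((-3/2) - (-2))/((-17/8) - 5) = -94/57.
f(-3/2) = -17/8, f(-94/57) = -33745/61731. t(4) = (-94/57) - (-33745/61731)·((-94/57) - (-3/2))/((-33745/61731) - (-17/8)) = -77982/45851.

-77982/45851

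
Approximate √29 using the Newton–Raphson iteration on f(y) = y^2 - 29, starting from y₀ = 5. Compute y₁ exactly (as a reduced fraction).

f'(y) = 2y.
f(5) = -4, f'(5) = 10, so y₁ = 5 - (-4)/10 = 27/5.

27/5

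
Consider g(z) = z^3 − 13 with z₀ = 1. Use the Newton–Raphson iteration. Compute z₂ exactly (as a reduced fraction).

g'(z) = 3z^2.
g(1) = −12, g'(1) = 3, so z₁ = 1 − (−12)/3 = 5.
g(5) = 112, g'(5) = 75, so z₂ = 5 − 112/75 = 263/75.

263/75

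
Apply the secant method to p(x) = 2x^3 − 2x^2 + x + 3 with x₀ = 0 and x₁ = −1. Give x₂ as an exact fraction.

p(0) = 3, p(−1) = −2. x₂ = (−1) − (−2)·((−1) − 0)/((−2) − 3) = −3/5.

−3/5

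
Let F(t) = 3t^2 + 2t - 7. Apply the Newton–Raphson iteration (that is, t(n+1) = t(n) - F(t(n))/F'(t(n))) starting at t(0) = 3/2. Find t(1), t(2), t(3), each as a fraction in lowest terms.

t(1) = 5/4, t(2) = 187/152, t(3) = 266635/216752

F'(t) = 6t + 2.
F(3/2) = 11/4, F'(3/2) = 11, so t(1) = (3/2) - (11/4)/11 = 5/4.
F(5/4) = 3/16, F'(5/4) = 19/2, so t(2) = (5/4) - (3/16)/(19/2) = 187/152.
F(187/152) = 27/23104, F'(187/152) = 713/76, so t(3) = (187/152) - (27/23104)/(713/76) = 266635/216752.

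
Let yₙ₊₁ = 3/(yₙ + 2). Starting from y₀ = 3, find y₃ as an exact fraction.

39/41

y₁ = 3/(3 + 2) = 3/5.
y₂ = 3/(3/5 + 2) = 15/13.
y₃ = 3/(15/13 + 2) = 39/41.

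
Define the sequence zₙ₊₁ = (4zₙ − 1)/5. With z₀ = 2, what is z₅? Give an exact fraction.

z₁ = (4·2 − 1)/5 = 7/5.
z₂ = (4·(7/5) − 1)/5 = 23/25.
z₃ = (4·(23/25) − 1)/5 = 67/125.
z₄ = (4·(67/125) − 1)/5 = 143/625.
z₅ = (4·(143/625) − 1)/5 = −53/3125.

−53/3125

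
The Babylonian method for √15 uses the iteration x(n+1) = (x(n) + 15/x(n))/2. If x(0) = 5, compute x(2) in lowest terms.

x(1) = (5 + 15/5)/2 = 4.
x(2) = (4 + 15/4)/2 = 31/8.

31/8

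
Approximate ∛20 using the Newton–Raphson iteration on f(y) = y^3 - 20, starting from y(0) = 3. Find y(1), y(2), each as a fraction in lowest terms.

f'(y) = 3y^2.
f(3) = 7, f'(3) = 27, so y(1) = 3 - 7/27 = 74/27.
f(74/27) = 11564/19683, f'(74/27) = 5476/243, so y(2) = (74/27) - (11564/19683)/(5476/243) = 301027/110889.

y(1) = 74/27, y(2) = 301027/110889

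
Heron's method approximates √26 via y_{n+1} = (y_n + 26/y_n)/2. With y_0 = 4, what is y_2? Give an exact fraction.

857/168

y_1 = (4 + 26/4)/2 = 21/4.
y_2 = (21/4 + 26/(21/4))/2 = 857/168.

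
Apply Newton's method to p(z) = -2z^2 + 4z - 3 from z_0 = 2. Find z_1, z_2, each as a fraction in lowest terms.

p'(z) = -4z + 4.
p(2) = -3, p'(2) = -4, so z_1 = 2 - (-3)/(-4) = 5/4.
p(5/4) = -9/8, p'(5/4) = -1, so z_2 = (5/4) - (-9/8)/(-1) = 1/8.

z_1 = 5/4, z_2 = 1/8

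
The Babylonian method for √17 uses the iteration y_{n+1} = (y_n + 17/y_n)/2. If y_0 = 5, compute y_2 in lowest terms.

433/105

y_1 = (5 + 17/5)/2 = 21/5.
y_2 = (21/5 + 17/(21/5))/2 = 433/105.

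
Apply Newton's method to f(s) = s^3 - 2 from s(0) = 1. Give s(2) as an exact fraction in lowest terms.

91/72

f'(s) = 3s^2.
f(1) = -1, f'(1) = 3, so s(1) = 1 - (-1)/3 = 4/3.
f(4/3) = 10/27, f'(4/3) = 16/3, so s(2) = (4/3) - (10/27)/(16/3) = 91/72.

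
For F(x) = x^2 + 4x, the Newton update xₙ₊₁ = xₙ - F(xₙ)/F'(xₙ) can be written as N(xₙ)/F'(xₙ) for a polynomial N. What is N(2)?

4

F'(x) = 2x + 4.
N(x) = x·F'(x) - F(x) = x·(2x + 4) - (x^2 + 4x) = x^2.
N(2) = 4.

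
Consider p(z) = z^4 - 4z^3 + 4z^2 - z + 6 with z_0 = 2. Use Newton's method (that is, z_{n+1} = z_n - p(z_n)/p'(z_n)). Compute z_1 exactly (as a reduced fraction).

6

p'(z) = 4z^3 - 12z^2 + 8z - 1.
p(2) = 4, p'(2) = -1, so z_1 = 2 - 4/(-1) = 6.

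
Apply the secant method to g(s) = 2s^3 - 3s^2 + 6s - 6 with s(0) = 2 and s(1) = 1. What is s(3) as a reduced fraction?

882/761

g(2) = 10, g(1) = -1. s(2) = 1 - (-1)·(1 - 2)/((-1) - 10) = 12/11.
g(1) = -1, g(12/11) = -570/1331. s(3) = (12/11) - (-570/1331)·((12/11) - 1)/((-570/1331) - (-1)) = 882/761.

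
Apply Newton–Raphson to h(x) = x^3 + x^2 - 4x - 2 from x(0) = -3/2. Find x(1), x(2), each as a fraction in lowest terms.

h'(x) = 3x^2 + 2x - 4.
h(-3/2) = 23/8, h'(-3/2) = -1/4, so x(1) = (-3/2) - (23/8)/(-1/4) = 10.
h(10) = 1058, h'(10) = 316, so x(2) = 10 - 1058/316 = 1051/158.

x(1) = 10, x(2) = 1051/158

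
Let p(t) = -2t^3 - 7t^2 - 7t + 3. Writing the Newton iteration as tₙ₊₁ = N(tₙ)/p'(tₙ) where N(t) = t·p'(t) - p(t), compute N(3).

-174

p'(t) = -6t^2 - 14t - 7.
N(t) = t·p'(t) - p(t) = t·(-6t^2 - 14t - 7) - (-2t^3 - 7t^2 - 7t + 3) = -4t^3 - 7t^2 - 3.
N(3) = -174.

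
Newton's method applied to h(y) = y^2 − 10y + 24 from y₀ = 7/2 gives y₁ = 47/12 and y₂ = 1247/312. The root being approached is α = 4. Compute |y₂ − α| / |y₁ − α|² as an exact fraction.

6/13

y₁ − α = 47/12 − 4 = −1/12, so |y₁ − α| = 1/12.
y₂ − α = 1247/312 − 4 = −1/312, so |y₂ − α| = 1/312.
|y₁ − α|² = 1/144.
Ratio = (1/312) / (1/144) = 6/13.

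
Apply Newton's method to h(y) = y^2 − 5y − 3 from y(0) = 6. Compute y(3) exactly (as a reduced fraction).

3054027/551131

h'(y) = 2y − 5.
h(6) = 3, h'(6) = 7, so y(1) = 6 − 3/7 = 39/7.
h(39/7) = 9/49, h'(39/7) = 43/7, so y(2) = (39/7) − (9/49)/(43/7) = 1668/301.
h(1668/301) = 81/90601, h'(1668/301) = 1831/301, so y(3) = (1668/301) − (81/90601)/(1831/301) = 3054027/551131.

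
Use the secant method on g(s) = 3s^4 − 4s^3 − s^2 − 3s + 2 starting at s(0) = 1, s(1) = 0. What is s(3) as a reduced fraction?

250/481

g(1) = −3, g(0) = 2. s(2) = 0 − 2·(0 − 1)/(2 − (−3)) = 2/5.
g(0) = 2, g(2/5) = 288/625. s(3) = (2/5) − (288/625)·((2/5) − 0)/((288/625) − 2) = 250/481.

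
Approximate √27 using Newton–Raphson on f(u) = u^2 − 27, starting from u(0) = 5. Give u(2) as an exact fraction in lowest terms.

1351/260

f'(u) = 2u.
f(5) = −2, f'(5) = 10, so u(1) = 5 − (−2)/10 = 26/5.
f(26/5) = 1/25, f'(26/5) = 52/5, so u(2) = (26/5) − (1/25)/(52/5) = 1351/260.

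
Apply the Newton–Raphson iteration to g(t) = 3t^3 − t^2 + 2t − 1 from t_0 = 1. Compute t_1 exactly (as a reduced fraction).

2/3

g'(t) = 9t^2 − 2t + 2.
g(1) = 3, g'(1) = 9, so t_1 = 1 − 3/9 = 2/3.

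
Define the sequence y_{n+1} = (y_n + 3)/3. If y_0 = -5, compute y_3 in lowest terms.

y_1 = ((-5) + 3)/3 = -2/3.
y_2 = ((-2/3) + 3)/3 = 7/9.
y_3 = ((7/9) + 3)/3 = 34/27.

34/27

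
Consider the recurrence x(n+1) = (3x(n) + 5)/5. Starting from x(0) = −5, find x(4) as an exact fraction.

191/125

x(1) = (3·(−5) + 5)/5 = −2.
x(2) = (3·(−2) + 5)/5 = −1/5.
x(3) = (3·(−1/5) + 5)/5 = 22/25.
x(4) = (3·(22/25) + 5)/5 = 191/125.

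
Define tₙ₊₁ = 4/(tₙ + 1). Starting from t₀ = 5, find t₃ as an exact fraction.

20/17

t₁ = 4/(5 + 1) = 2/3.
t₂ = 4/(2/3 + 1) = 12/5.
t₃ = 4/(12/5 + 1) = 20/17.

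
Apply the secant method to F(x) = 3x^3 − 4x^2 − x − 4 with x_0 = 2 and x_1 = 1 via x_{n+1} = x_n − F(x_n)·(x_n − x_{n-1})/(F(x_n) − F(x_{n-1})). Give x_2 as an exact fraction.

F(2) = 2, F(1) = −6. x_2 = 1 − (−6)·(1 − 2)/((−6) − 2) = 7/4.

7/4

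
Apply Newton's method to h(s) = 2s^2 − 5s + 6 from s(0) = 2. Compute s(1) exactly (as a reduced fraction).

h'(s) = 4s − 5.
h(2) = 4, h'(2) = 3, so s(1) = 2 − 4/3 = 2/3.

2/3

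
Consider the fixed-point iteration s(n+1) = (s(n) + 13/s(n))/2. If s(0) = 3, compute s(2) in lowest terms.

s(1) = (3 + 13/3)/2 = 11/3.
s(2) = (11/3 + 13/(11/3))/2 = 119/33.

119/33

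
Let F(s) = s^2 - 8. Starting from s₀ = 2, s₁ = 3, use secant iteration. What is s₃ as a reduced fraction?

82/29

F(2) = -4, F(3) = 1. s₂ = 3 - 1·(3 - 2)/(1 - (-4)) = 14/5.
F(3) = 1, F(14/5) = -4/25. s₃ = (14/5) - (-4/25)·((14/5) - 3)/((-4/25) - 1) = 82/29.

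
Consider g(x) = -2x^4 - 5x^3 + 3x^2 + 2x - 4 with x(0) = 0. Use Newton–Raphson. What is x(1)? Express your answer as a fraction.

g'(x) = -8x^3 - 15x^2 + 6x + 2.
g(0) = -4, g'(0) = 2, so x(1) = 0 - (-4)/2 = 2.

2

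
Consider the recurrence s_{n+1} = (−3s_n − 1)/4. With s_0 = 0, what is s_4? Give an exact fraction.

s_1 = (−3·0 − 1)/4 = −1/4.
s_2 = (−3·(−1/4) − 1)/4 = −1/16.
s_3 = (−3·(−1/16) − 1)/4 = −13/64.
s_4 = (−3·(−13/64) − 1)/4 = −25/256.

−25/256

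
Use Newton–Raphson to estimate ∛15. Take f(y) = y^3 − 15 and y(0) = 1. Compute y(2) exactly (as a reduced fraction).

f'(y) = 3y^2.
f(1) = −14, f'(1) = 3, so y(1) = 1 − (−14)/3 = 17/3.
f(17/3) = 4508/27, f'(17/3) = 289/3, so y(2) = (17/3) − (4508/27)/(289/3) = 10231/2601.

10231/2601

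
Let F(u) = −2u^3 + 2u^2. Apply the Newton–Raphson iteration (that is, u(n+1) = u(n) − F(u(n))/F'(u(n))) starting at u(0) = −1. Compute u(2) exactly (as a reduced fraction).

F'(u) = −6u^2 + 4u.
F(−1) = 4, F'(−1) = −10, so u(1) = (−1) − 4/(−10) = −3/5.
F(−3/5) = 144/125, F'(−3/5) = −114/25, so u(2) = (−3/5) − (144/125)/(−114/25) = −33/95.

−33/95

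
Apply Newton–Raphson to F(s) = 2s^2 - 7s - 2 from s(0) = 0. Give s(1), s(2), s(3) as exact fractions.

s(1) = -2/7, s(2) = -106/399, s(3) = -340874/1283583

F'(s) = 4s - 7.
F(0) = -2, F'(0) = -7, so s(1) = 0 - (-2)/(-7) = -2/7.
F(-2/7) = 8/49, F'(-2/7) = -57/7, so s(2) = (-2/7) - (8/49)/(-57/7) = -106/399.
F(-106/399) = 128/159201, F'(-106/399) = -3217/399, so s(3) = (-106/399) - (128/159201)/(-3217/399) = -340874/1283583.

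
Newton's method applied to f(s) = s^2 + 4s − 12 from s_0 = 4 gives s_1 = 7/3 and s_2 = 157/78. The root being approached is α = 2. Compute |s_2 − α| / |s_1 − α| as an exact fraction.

s_1 − α = 7/3 − 2 = 1/3, so |s_1 − α| = 1/3.
s_2 − α = 157/78 − 2 = 1/78, so |s_2 − α| = 1/78.
Ratio = (1/78) / (1/3) = 1/26.

1/26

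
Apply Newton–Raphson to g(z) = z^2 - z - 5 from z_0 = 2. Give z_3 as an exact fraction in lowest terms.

g'(z) = 2z - 1.
g(2) = -3, g'(2) = 3, so z_1 = 2 - (-3)/3 = 3.
g(3) = 1, g'(3) = 5, so z_2 = 3 - 1/5 = 14/5.
g(14/5) = 1/25, g'(14/5) = 23/5, so z_3 = (14/5) - (1/25)/(23/5) = 321/115.

321/115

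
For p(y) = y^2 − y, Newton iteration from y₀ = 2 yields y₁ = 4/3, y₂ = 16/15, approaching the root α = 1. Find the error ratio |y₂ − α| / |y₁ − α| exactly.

y₁ − α = 4/3 − 1 = 1/3, so |y₁ − α| = 1/3.
y₂ − α = 16/15 − 1 = 1/15, so |y₂ − α| = 1/15.
Ratio = (1/15) / (1/3) = 1/5.

1/5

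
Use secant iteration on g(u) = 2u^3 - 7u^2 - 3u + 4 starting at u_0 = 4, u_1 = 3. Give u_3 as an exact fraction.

3898/1017

g(4) = 8, g(3) = -14. u_2 = 3 - (-14)·(3 - 4)/((-14) - 8) = 40/11.
g(3) = -14, g(40/11) = -4396/1331. u_3 = (40/11) - (-4396/1331)·((40/11) - 3)/((-4396/1331) - (-14)) = 3898/1017.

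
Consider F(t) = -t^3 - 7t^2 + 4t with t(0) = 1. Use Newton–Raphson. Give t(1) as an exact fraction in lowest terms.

9/13

F'(t) = -3t^2 - 14t + 4.
F(1) = -4, F'(1) = -13, so t(1) = 1 - (-4)/(-13) = 9/13.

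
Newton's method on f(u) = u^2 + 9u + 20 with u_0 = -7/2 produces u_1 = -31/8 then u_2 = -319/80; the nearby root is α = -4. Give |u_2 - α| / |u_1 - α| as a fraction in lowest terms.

1/10

u_1 - α = -31/8 - (-4) = -31/8 + 4 = 1/8, so |u_1 - α| = 1/8.
u_2 - α = -319/80 - (-4) = -319/80 + 4 = 1/80, so |u_2 - α| = 1/80.
Ratio = (1/80) / (1/8) = 1/10.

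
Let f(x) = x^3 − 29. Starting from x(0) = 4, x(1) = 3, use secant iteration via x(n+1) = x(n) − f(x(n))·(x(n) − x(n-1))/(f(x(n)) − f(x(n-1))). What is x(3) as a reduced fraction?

f(4) = 35, f(3) = −2. x(2) = 3 − (−2)·(3 − 4)/((−2) − 35) = 113/37.
f(3) = −2, f(113/37) = −26040/50653. x(3) = (113/37) − (−26040/50653)·((113/37) − 3)/((−26040/50653) − (−2)) = 115637/37633.

115637/37633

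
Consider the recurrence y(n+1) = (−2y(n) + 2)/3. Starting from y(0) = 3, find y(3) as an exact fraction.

y(1) = (−2·3 + 2)/3 = −4/3.
y(2) = (−2·(−4/3) + 2)/3 = 14/9.
y(3) = (−2·(14/9) + 2)/3 = −10/27.

−10/27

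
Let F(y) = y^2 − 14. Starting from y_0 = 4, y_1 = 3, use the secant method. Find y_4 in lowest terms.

4591/1227

F(4) = 2, F(3) = −5. y_2 = 3 − (−5)·(3 − 4)/((−5) − 2) = 26/7.
F(3) = −5, F(26/7) = −10/49. y_3 = (26/7) − (−10/49)·((26/7) − 3)/((−10/49) − (−5)) = 176/47.
F(26/7) = −10/49, F(176/47) = 50/2209. y_4 = (176/47) − (50/2209)·((176/47) − (26/7))/((50/2209) − (−10/49)) = 4591/1227.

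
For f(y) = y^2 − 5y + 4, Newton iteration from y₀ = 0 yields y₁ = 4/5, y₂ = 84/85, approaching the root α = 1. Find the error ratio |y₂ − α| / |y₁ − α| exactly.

1/17

y₁ − α = 4/5 − 1 = −1/5, so |y₁ − α| = 1/5.
y₂ − α = 84/85 − 1 = −1/85, so |y₂ − α| = 1/85.
Ratio = (1/85) / (1/5) = 1/17.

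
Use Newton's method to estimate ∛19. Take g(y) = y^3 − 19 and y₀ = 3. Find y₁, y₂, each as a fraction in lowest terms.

y₁ = 73/27, y₂ = 1152011/431649

g'(y) = 3y^2.
g(3) = 8, g'(3) = 27, so y₁ = 3 − 8/27 = 73/27.
g(73/27) = 15040/19683, g'(73/27) = 5329/243, so y₂ = (73/27) − (15040/19683)/(5329/243) = 1152011/431649.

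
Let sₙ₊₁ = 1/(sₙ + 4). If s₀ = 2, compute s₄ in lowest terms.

106/449

s₁ = 1/(2 + 4) = 1/6.
s₂ = 1/(1/6 + 4) = 6/25.
s₃ = 1/(6/25 + 4) = 25/106.
s₄ = 1/(25/106 + 4) = 106/449.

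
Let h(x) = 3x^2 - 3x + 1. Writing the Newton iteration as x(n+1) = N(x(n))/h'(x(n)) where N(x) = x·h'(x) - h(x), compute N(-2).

h'(x) = 6x - 3.
N(x) = x·h'(x) - h(x) = x·(6x - 3) - (3x^2 - 3x + 1) = 3x^2 - 1.
N(-2) = 11.

11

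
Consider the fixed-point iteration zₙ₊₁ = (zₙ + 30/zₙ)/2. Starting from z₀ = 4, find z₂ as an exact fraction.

z₁ = (4 + 30/4)/2 = 23/4.
z₂ = (23/4 + 30/(23/4))/2 = 1009/184.

1009/184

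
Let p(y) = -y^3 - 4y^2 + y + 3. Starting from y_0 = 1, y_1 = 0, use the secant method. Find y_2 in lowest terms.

3/4

p(1) = -1, p(0) = 3. y_2 = 0 - 3·(0 - 1)/(3 - (-1)) = 3/4.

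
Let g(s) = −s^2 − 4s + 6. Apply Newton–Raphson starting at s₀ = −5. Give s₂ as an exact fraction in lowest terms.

−1177/228

g'(s) = −2s − 4.
g(−5) = 1, g'(−5) = 6, so s₁ = (−5) − 1/6 = −31/6.
g(−31/6) = −1/36, g'(−31/6) = 19/3, so s₂ = (−31/6) − (−1/36)/(19/3) = −1177/228.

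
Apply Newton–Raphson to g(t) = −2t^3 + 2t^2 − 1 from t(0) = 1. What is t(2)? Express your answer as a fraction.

2

g'(t) = −6t^2 + 4t.
g(1) = −1, g'(1) = −2, so t(1) = 1 − (−1)/(−2) = 1/2.
g(1/2) = −3/4, g'(1/2) = 1/2, so t(2) = (1/2) − (−3/4)/(1/2) = 2.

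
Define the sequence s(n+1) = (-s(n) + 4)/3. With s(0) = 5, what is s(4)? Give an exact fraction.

85/81

s(1) = (-5 + 4)/3 = -1/3.
s(2) = (-(-1/3) + 4)/3 = 13/9.
s(3) = (-(13/9) + 4)/3 = 23/27.
s(4) = (-(23/27) + 4)/3 = 85/81.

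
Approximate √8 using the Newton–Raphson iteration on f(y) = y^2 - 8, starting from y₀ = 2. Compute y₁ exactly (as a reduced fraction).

3

f'(y) = 2y.
f(2) = -4, f'(2) = 4, so y₁ = 2 - (-4)/4 = 3.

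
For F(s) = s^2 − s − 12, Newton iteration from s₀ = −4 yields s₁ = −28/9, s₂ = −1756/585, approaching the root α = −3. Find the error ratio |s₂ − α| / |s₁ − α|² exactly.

9/65

s₁ − α = −28/9 − (−3) = −28/9 + 3 = −1/9, so |s₁ − α| = 1/9.
s₂ − α = −1756/585 − (−3) = −1756/585 + 3 = −1/585, so |s₂ − α| = 1/585.
|s₁ − α|² = 1/81.
Ratio = (1/585) / (1/81) = 9/65.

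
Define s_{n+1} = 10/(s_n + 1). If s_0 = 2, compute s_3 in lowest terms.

130/43

s_1 = 10/(2 + 1) = 10/3.
s_2 = 10/(10/3 + 1) = 30/13.
s_3 = 10/(30/13 + 1) = 130/43.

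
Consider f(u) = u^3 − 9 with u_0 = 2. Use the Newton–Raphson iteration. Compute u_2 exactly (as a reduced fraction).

23401/11250

f'(u) = 3u^2.
f(2) = −1, f'(2) = 12, so u_1 = 2 − (−1)/12 = 25/12.
f(25/12) = 73/1728, f'(25/12) = 625/48, so u_2 = (25/12) − (73/1728)/(625/48) = 23401/11250.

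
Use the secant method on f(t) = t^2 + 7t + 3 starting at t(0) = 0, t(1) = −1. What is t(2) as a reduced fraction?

f(0) = 3, f(−1) = −3. t(2) = (−1) − (−3)·((−1) − 0)/((−3) − 3) = −1/2.

−1/2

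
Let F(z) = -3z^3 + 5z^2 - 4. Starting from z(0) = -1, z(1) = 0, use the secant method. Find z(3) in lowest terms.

F(-1) = 4, F(0) = -4. z(2) = 0 - (-4)·(0 - (-1))/((-4) - 4) = -1/2.
F(0) = -4, F(-1/2) = -19/8. z(3) = (-1/2) - (-19/8)·((-1/2) - 0)/((-19/8) - (-4)) = -16/13.

-16/13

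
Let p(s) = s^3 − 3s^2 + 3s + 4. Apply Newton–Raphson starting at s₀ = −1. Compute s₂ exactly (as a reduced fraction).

p'(s) = 3s^2 − 6s + 3.
p(−1) = −3, p'(−1) = 12, so s₁ = (−1) − (−3)/12 = −3/4.
p(−3/4) = −23/64, p'(−3/4) = 147/16, so s₂ = (−3/4) − (−23/64)/(147/16) = −209/294.

−209/294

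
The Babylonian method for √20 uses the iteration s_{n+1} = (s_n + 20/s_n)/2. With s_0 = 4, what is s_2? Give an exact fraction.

s_1 = (4 + 20/4)/2 = 9/2.
s_2 = (9/2 + 20/(9/2))/2 = 161/36.

161/36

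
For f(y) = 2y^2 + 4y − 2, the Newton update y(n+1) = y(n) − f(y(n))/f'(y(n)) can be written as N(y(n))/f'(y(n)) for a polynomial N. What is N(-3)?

f'(y) = 4y + 4.
N(y) = y·f'(y) − f(y) = y·(4y + 4) − (2y^2 + 4y − 2) = 2y^2 + 2.
N(-3) = 20.

20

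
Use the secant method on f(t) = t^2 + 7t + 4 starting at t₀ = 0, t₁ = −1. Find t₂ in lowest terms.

−2/3

f(0) = 4, f(−1) = −2. t₂ = (−1) − (−2)·((−1) − 0)/((−2) − 4) = −2/3.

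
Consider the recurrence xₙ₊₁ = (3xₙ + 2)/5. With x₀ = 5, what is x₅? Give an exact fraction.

x₁ = (3·5 + 2)/5 = 17/5.
x₂ = (3·(17/5) + 2)/5 = 61/25.
x₃ = (3·(61/25) + 2)/5 = 233/125.
x₄ = (3·(233/125) + 2)/5 = 949/625.
x₅ = (3·(949/625) + 2)/5 = 4097/3125.

4097/3125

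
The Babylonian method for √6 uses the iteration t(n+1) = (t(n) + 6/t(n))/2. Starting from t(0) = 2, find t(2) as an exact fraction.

t(1) = (2 + 6/2)/2 = 5/2.
t(2) = (5/2 + 6/(5/2))/2 = 49/20.

49/20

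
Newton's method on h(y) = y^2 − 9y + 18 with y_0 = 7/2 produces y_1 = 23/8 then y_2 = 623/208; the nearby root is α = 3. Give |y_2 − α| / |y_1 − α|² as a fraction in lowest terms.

4/13

y_1 − α = 23/8 − 3 = −1/8, so |y_1 − α| = 1/8.
y_2 − α = 623/208 − 3 = −1/208, so |y_2 − α| = 1/208.
|y_1 − α|² = 1/64.
Ratio = (1/208) / (1/64) = 4/13.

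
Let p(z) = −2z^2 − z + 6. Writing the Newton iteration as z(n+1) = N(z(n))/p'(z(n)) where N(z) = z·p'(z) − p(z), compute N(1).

−8

p'(z) = −4z − 1.
N(z) = z·p'(z) − p(z) = z·(−4z − 1) − (−2z^2 − z + 6) = −2z^2 − 6.
N(1) = −8.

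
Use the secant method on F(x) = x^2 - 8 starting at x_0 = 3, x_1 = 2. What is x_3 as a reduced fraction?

F(3) = 1, F(2) = -4. x_2 = 2 - (-4)·(2 - 3)/((-4) - 1) = 14/5.
F(2) = -4, F(14/5) = -4/25. x_3 = (14/5) - (-4/25)·((14/5) - 2)/((-4/25) - (-4)) = 17/6.

17/6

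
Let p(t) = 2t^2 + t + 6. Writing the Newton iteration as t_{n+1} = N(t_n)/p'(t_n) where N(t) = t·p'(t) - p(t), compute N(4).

26

p'(t) = 4t + 1.
N(t) = t·p'(t) - p(t) = t·(4t + 1) - (2t^2 + t + 6) = 2t^2 - 6.
N(4) = 26.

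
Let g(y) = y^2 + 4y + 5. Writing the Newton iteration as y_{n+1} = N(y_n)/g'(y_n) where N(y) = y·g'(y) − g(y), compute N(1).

g'(y) = 2y + 4.
N(y) = y·g'(y) − g(y) = y·(2y + 4) − (y^2 + 4y + 5) = y^2 − 5.
N(1) = −4.

−4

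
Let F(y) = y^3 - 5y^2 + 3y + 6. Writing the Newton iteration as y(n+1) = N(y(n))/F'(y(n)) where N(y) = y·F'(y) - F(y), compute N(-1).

F'(y) = 3y^2 - 10y + 3.
N(y) = y·F'(y) - F(y) = y·(3y^2 - 10y + 3) - (y^3 - 5y^2 + 3y + 6) = 2y^3 - 5y^2 - 6.
N(-1) = -13.

-13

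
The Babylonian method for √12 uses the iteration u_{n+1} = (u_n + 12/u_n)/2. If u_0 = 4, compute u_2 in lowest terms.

u_1 = (4 + 12/4)/2 = 7/2.
u_2 = (7/2 + 12/(7/2))/2 = 97/28.

97/28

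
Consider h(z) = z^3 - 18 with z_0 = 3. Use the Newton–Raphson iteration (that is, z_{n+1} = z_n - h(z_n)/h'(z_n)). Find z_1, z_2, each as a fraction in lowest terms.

z_1 = 8/3, z_2 = 755/288

h'(z) = 3z^2.
h(3) = 9, h'(3) = 27, so z_1 = 3 - 9/27 = 8/3.
h(8/3) = 26/27, h'(8/3) = 64/3, so z_2 = (8/3) - (26/27)/(64/3) = 755/288.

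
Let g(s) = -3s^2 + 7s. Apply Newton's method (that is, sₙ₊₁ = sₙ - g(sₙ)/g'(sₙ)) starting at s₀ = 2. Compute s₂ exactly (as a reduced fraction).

g'(s) = -6s + 7.
g(2) = 2, g'(2) = -5, so s₁ = 2 - 2/(-5) = 12/5.
g(12/5) = -12/25, g'(12/5) = -37/5, so s₂ = (12/5) - (-12/25)/(-37/5) = 432/185.

432/185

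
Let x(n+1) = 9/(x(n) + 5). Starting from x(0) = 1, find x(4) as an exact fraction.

x(1) = 9/(1 + 5) = 3/2.
x(2) = 9/(3/2 + 5) = 18/13.
x(3) = 9/(18/13 + 5) = 117/83.
x(4) = 9/(117/83 + 5) = 747/532.

747/532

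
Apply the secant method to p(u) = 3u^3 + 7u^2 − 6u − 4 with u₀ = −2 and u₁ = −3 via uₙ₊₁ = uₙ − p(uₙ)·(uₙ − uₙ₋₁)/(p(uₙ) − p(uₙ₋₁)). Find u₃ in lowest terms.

−1289/451

p(−2) = 12, p(−3) = −4. u₂ = (−3) − (−4)·((−3) − (−2))/((−4) − 12) = −11/4.
p(−3) = −4, p(−11/4) = 195/64. u₃ = (−11/4) − (195/64)·((−11/4) − (−3))/((195/64) − (−4)) = −1289/451.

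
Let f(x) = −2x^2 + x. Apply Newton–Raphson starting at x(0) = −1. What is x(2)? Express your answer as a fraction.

f'(x) = −4x + 1.
f(−1) = −3, f'(−1) = 5, so x(1) = (−1) − (−3)/5 = −2/5.
f(−2/5) = −18/25, f'(−2/5) = 13/5, so x(2) = (−2/5) − (−18/25)/(13/5) = −8/65.

−8/65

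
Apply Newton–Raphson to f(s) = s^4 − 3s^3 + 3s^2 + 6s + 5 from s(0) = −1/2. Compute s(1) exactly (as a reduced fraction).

−53/4

f'(s) = 4s^3 − 9s^2 + 6s + 6.
f(−1/2) = 51/16, f'(−1/2) = 1/4, so s(1) = (−1/2) − (51/16)/(1/4) = −53/4.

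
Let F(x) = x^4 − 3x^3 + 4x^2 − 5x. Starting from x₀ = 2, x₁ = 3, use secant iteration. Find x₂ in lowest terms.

F(2) = −2, F(3) = 21. x₂ = 3 − 21·(3 − 2)/(21 − (−2)) = 48/23.

48/23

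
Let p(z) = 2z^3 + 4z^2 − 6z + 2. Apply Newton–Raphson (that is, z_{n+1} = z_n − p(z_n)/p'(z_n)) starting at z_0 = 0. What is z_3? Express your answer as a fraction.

151/54

p'(z) = 6z^2 + 8z − 6.
p(0) = 2, p'(0) = −6, so z_1 = 0 − 2/(−6) = 1/3.
p(1/3) = 14/27, p'(1/3) = −8/3, so z_2 = (1/3) − (14/27)/(−8/3) = 19/36.
p(19/36) = 5635/23328, p'(19/36) = −23/216, so z_3 = (19/36) − (5635/23328)/(−23/216) = 151/54.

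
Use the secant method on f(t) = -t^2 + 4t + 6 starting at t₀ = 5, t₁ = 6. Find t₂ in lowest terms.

36/7

f(5) = 1, f(6) = -6. t₂ = 6 - (-6)·(6 - 5)/((-6) - 1) = 36/7.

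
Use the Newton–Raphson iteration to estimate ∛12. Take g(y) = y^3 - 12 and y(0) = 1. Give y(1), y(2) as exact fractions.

g'(y) = 3y^2.
g(1) = -11, g'(1) = 3, so y(1) = 1 - (-11)/3 = 14/3.
g(14/3) = 2420/27, g'(14/3) = 196/3, so y(2) = (14/3) - (2420/27)/(196/3) = 1453/441.

y(1) = 14/3, y(2) = 1453/441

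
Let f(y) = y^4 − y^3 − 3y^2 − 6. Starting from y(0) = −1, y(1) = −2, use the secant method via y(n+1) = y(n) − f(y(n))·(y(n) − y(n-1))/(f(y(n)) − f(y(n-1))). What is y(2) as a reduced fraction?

−20/13

f(−1) = −7, f(−2) = 6. y(2) = (−2) − 6·((−2) − (−1))/(6 − (−7)) = −20/13.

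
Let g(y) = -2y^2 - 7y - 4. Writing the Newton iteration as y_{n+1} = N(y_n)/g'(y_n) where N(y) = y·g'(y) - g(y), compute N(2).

-4

g'(y) = -4y - 7.
N(y) = y·g'(y) - g(y) = y·(-4y - 7) - (-2y^2 - 7y - 4) = -2y^2 + 4.
N(2) = -4.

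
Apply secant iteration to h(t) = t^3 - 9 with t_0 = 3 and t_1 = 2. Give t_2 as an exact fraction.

39/19

h(3) = 18, h(2) = -1. t_2 = 2 - (-1)·(2 - 3)/((-1) - 18) = 39/19.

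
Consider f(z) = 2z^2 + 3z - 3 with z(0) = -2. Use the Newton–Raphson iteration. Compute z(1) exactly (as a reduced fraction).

-11/5

f'(z) = 4z + 3.
f(-2) = -1, f'(-2) = -5, so z(1) = (-2) - (-1)/(-5) = -11/5.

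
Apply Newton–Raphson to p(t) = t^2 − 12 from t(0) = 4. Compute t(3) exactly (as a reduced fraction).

18817/5432

p'(t) = 2t.
p(4) = 4, p'(4) = 8, so t(1) = 4 − 4/8 = 7/2.
p(7/2) = 1/4, p'(7/2) = 7, so t(2) = (7/2) − (1/4)/7 = 97/28.
p(97/28) = 1/784, p'(97/28) = 97/14, so t(3) = (97/28) − (1/784)/(97/14) = 18817/5432.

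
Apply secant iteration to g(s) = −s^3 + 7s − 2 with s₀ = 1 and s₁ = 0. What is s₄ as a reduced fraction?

g(1) = 4, g(0) = −2. s₂ = 0 − (−2)·(0 − 1)/((−2) − 4) = 1/3.
g(0) = −2, g(1/3) = 8/27. s₃ = (1/3) − (8/27)·((1/3) − 0)/((8/27) − (−2)) = 9/31.
g(1/3) = 8/27, g(9/31) = 232/29791. s₄ = (9/31) − (232/29791)·((9/31) − (1/3))/((232/29791) − (8/27)) = 2097/7252.

2097/7252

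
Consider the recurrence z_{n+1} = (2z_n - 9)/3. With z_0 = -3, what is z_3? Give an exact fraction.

z_1 = (2·(-3) - 9)/3 = -5.
z_2 = (2·(-5) - 9)/3 = -19/3.
z_3 = (2·(-19/3) - 9)/3 = -65/9.

-65/9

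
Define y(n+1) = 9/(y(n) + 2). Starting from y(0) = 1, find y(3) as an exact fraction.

45/19

y(1) = 9/(1 + 2) = 3.
y(2) = 9/(3 + 2) = 9/5.
y(3) = 9/(9/5 + 2) = 45/19.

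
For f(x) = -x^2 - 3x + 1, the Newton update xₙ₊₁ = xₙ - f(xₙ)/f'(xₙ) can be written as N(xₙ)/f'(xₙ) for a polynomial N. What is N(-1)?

-2

f'(x) = -2x - 3.
N(x) = x·f'(x) - f(x) = x·(-2x - 3) - (-x^2 - 3x + 1) = -x^2 - 1.
N(-1) = -2.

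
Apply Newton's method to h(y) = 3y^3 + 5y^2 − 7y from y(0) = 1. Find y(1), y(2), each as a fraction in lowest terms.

h'(y) = 9y^2 + 10y − 7.
h(1) = 1, h'(1) = 12, so y(1) = 1 − 1/12 = 11/12.
h(11/12) = 55/576, h'(11/12) = 467/48, so y(2) = (11/12) − (55/576)/(467/48) = 847/934.

y(1) = 11/12, y(2) = 847/934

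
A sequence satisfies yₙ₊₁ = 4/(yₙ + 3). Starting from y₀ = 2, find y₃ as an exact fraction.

y₁ = 4/(2 + 3) = 4/5.
y₂ = 4/(4/5 + 3) = 20/19.
y₃ = 4/(20/19 + 3) = 76/77.

76/77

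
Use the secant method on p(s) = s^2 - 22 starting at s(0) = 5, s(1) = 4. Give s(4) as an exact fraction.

1712/365

p(5) = 3, p(4) = -6. s(2) = 4 - (-6)·(4 - 5)/((-6) - 3) = 14/3.
p(4) = -6, p(14/3) = -2/9. s(3) = (14/3) - (-2/9)·((14/3) - 4)/((-2/9) - (-6)) = 61/13.
p(14/3) = -2/9, p(61/13) = 3/169. s(4) = (61/13) - (3/169)·((61/13) - (14/3))/((3/169) - (-2/9)) = 1712/365.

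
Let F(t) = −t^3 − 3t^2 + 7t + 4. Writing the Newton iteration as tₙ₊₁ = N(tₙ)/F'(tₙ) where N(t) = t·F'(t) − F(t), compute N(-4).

F'(t) = −3t^2 − 6t + 7.
N(t) = t·F'(t) − F(t) = t·(−3t^2 − 6t + 7) − (−t^3 − 3t^2 + 7t + 4) = −2t^3 − 3t^2 − 4.
N(-4) = 76.

76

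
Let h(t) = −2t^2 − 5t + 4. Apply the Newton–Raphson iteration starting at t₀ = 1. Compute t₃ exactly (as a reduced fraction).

h'(t) = −4t − 5.
h(1) = −3, h'(1) = −9, so t₁ = 1 − (−3)/(−9) = 2/3.
h(2/3) = −2/9, h'(2/3) = −23/3, so t₂ = (2/3) − (−2/9)/(−23/3) = 44/69.
h(44/69) = −8/4761, h'(44/69) = −521/69, so t₃ = (44/69) − (−8/4761)/(−521/69) = 22916/35949.

22916/35949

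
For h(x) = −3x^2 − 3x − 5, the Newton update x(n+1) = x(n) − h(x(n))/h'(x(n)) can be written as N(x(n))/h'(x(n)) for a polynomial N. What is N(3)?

h'(x) = −6x − 3.
N(x) = x·h'(x) − h(x) = x·(−6x − 3) − (−3x^2 − 3x − 5) = −3x^2 + 5.
N(3) = −22.

−22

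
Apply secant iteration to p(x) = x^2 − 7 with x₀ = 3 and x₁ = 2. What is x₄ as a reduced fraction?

p(3) = 2, p(2) = −3. x₂ = 2 − (−3)·(2 − 3)/((−3) − 2) = 13/5.
p(2) = −3, p(13/5) = −6/25. x₃ = (13/5) − (−6/25)·((13/5) − 2)/((−6/25) − (−3)) = 61/23.
p(13/5) = −6/25, p(61/23) = 18/529. x₄ = (61/23) − (18/529)·((61/23) − (13/5))/((18/529) − (−6/25)) = 799/302.

799/302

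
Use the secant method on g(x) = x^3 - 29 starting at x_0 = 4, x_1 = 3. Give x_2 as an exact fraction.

113/37

g(4) = 35, g(3) = -2. x_2 = 3 - (-2)·(3 - 4)/((-2) - 35) = 113/37.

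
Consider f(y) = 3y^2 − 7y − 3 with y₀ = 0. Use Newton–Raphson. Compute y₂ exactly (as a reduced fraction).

−174/469

f'(y) = 6y − 7.
f(0) = −3, f'(0) = −7, so y₁ = 0 − (−3)/(−7) = −3/7.
f(−3/7) = 27/49, f'(−3/7) = −67/7, so y₂ = (−3/7) − (27/49)/(−67/7) = −174/469.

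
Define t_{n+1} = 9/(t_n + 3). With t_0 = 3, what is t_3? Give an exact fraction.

t_1 = 9/(3 + 3) = 3/2.
t_2 = 9/(3/2 + 3) = 2.
t_3 = 9/(2 + 3) = 9/5.

9/5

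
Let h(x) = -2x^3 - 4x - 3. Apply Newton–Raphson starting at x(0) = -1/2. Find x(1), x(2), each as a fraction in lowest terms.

h'(x) = -6x^2 - 4.
h(-1/2) = -3/4, h'(-1/2) = -11/2, so x(1) = (-1/2) - (-3/4)/(-11/2) = -7/11.
h(-7/11) = 81/1331, h'(-7/11) = -778/121, so x(2) = (-7/11) - (81/1331)/(-778/121) = -5365/8558.

x(1) = -7/11, x(2) = -5365/8558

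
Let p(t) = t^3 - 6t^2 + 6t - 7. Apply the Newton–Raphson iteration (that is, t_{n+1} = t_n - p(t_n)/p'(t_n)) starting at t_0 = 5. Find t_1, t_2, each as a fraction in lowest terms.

p'(t) = 3t^2 - 12t + 6.
p(5) = -2, p'(5) = 21, so t_1 = 5 - (-2)/21 = 107/21.
p(107/21) = 764/9261, p'(107/21) = 3343/147, so t_2 = (107/21) - (764/9261)/(3343/147) = 1072339/210609.

t_1 = 107/21, t_2 = 1072339/210609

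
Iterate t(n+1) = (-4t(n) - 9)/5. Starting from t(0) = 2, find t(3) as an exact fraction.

t(1) = (-4·2 - 9)/5 = -17/5.
t(2) = (-4·(-17/5) - 9)/5 = 23/25.
t(3) = (-4·(23/25) - 9)/5 = -317/125.

-317/125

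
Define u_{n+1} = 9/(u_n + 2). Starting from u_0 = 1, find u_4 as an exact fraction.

171/83

u_1 = 9/(1 + 2) = 3.
u_2 = 9/(3 + 2) = 9/5.
u_3 = 9/(9/5 + 2) = 45/19.
u_4 = 9/(45/19 + 2) = 171/83.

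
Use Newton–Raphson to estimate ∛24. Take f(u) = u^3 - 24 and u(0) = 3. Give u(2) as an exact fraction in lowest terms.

13162/4563

f'(u) = 3u^2.
f(3) = 3, f'(3) = 27, so u(1) = 3 - 3/27 = 26/9.
f(26/9) = 80/729, f'(26/9) = 676/27, so u(2) = (26/9) - (80/729)/(676/27) = 13162/4563.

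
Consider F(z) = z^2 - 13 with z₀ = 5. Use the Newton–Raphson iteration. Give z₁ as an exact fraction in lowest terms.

F'(z) = 2z.
F(5) = 12, F'(5) = 10, so z₁ = 5 - 12/10 = 19/5.

19/5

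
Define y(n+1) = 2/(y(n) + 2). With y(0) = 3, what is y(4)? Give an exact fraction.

y(1) = 2/(3 + 2) = 2/5.
y(2) = 2/(2/5 + 2) = 5/6.
y(3) = 2/(5/6 + 2) = 12/17.
y(4) = 2/(12/17 + 2) = 17/23.

17/23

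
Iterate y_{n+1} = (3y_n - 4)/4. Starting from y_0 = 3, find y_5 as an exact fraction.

y_1 = (3·3 - 4)/4 = 5/4.
y_2 = (3·(5/4) - 4)/4 = -1/16.
y_3 = (3·(-1/16) - 4)/4 = -67/64.
y_4 = (3·(-67/64) - 4)/4 = -457/256.
y_5 = (3·(-457/256) - 4)/4 = -2395/1024.

-2395/1024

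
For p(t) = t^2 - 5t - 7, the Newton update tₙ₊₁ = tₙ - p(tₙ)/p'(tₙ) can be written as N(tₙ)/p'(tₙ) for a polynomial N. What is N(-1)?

8

p'(t) = 2t - 5.
N(t) = t·p'(t) - p(t) = t·(2t - 5) - (t^2 - 5t - 7) = t^2 + 7.
N(-1) = 8.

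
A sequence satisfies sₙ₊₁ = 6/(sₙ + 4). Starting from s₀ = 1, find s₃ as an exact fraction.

78/67

s₁ = 6/(1 + 4) = 6/5.
s₂ = 6/(6/5 + 4) = 15/13.
s₃ = 6/(15/13 + 4) = 78/67.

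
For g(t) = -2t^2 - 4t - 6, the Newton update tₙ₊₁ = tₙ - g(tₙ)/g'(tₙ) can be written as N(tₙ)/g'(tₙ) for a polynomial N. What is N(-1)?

4

g'(t) = -4t - 4.
N(t) = t·g'(t) - g(t) = t·(-4t - 4) - (-2t^2 - 4t - 6) = -2t^2 + 6.
N(-1) = 4.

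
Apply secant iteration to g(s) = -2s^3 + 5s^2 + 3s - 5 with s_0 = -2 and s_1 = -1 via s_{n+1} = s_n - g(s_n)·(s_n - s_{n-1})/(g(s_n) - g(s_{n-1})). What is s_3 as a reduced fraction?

-2438/2269

g(-2) = 25, g(-1) = -1. s_2 = (-1) - (-1)·((-1) - (-2))/((-1) - 25) = -27/26.
g(-1) = -1, g(-27/26) = -2125/4394. s_3 = (-27/26) - (-2125/4394)·((-27/26) - (-1))/((-2125/4394) - (-1)) = -2438/2269.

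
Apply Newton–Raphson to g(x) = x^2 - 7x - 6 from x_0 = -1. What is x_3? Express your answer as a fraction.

-3167719/4103253

g'(x) = 2x - 7.
g(-1) = 2, g'(-1) = -9, so x_1 = (-1) - 2/(-9) = -7/9.
g(-7/9) = 4/81, g'(-7/9) = -77/9, so x_2 = (-7/9) - (4/81)/(-77/9) = -535/693.
g(-535/693) = 16/480249, g'(-535/693) = -5921/693, so x_3 = (-535/693) - (16/480249)/(-5921/693) = -3167719/4103253.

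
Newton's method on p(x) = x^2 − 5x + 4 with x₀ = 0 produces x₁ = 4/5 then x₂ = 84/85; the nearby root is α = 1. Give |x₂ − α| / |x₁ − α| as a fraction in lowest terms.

x₁ − α = 4/5 − 1 = −1/5, so |x₁ − α| = 1/5.
x₂ − α = 84/85 − 1 = −1/85, so |x₂ − α| = 1/85.
Ratio = (1/85) / (1/5) = 1/17.

1/17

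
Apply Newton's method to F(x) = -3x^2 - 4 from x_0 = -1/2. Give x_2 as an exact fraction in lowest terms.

-23/312

F'(x) = -6x.
F(-1/2) = -19/4, F'(-1/2) = 3, so x_1 = (-1/2) - (-19/4)/3 = 13/12.
F(13/12) = -361/48, F'(13/12) = -13/2, so x_2 = (13/12) - (-361/48)/(-13/2) = -23/312.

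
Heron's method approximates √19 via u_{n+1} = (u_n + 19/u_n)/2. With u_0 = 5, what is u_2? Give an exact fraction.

959/220

u_1 = (5 + 19/5)/2 = 22/5.
u_2 = (22/5 + 19/(22/5))/2 = 959/220.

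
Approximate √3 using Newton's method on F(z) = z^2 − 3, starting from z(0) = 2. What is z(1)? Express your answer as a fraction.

F'(z) = 2z.
F(2) = 1, F'(2) = 4, so z(1) = 2 − 1/4 = 7/4.

7/4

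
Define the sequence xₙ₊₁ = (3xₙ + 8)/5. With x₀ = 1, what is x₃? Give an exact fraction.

x₁ = (3·1 + 8)/5 = 11/5.
x₂ = (3·(11/5) + 8)/5 = 73/25.
x₃ = (3·(73/25) + 8)/5 = 419/125.

419/125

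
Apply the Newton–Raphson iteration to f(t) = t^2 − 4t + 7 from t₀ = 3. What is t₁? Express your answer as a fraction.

f'(t) = 2t − 4.
f(3) = 4, f'(3) = 2, so t₁ = 3 − 4/2 = 1.

1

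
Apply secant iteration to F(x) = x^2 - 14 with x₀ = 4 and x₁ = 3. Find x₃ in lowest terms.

176/47

F(4) = 2, F(3) = -5. x₂ = 3 - (-5)·(3 - 4)/((-5) - 2) = 26/7.
F(3) = -5, F(26/7) = -10/49. x₃ = (26/7) - (-10/49)·((26/7) - 3)/((-10/49) - (-5)) = 176/47.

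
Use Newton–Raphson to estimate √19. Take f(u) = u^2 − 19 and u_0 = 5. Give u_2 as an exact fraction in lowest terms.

f'(u) = 2u.
f(5) = 6, f'(5) = 10, so u_1 = 5 − 6/10 = 22/5.
f(22/5) = 9/25, f'(22/5) = 44/5, so u_2 = (22/5) − (9/25)/(44/5) = 959/220.

959/220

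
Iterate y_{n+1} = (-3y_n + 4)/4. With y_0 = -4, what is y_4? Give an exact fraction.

-7/8

y_1 = (-3·(-4) + 4)/4 = 4.
y_2 = (-3·4 + 4)/4 = -2.
y_3 = (-3·(-2) + 4)/4 = 5/2.
y_4 = (-3·(5/2) + 4)/4 = -7/8.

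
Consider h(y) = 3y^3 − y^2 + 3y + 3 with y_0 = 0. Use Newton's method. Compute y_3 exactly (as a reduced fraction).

−977/1547

h'(y) = 9y^2 − 2y + 3.
h(0) = 3, h'(0) = 3, so y_1 = 0 − 3/3 = −1.
h(−1) = −4, h'(−1) = 14, so y_2 = (−1) − (−4)/14 = −5/7.
h(−5/7) = −256/343, h'(−5/7) = 442/49, so y_3 = (−5/7) − (−256/343)/(442/49) = −977/1547.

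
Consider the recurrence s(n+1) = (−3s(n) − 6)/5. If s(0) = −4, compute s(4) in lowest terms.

s(1) = (−3·(−4) − 6)/5 = 6/5.
s(2) = (−3·(6/5) − 6)/5 = −48/25.
s(3) = (−3·(−48/25) − 6)/5 = −6/125.
s(4) = (−3·(−6/125) − 6)/5 = −732/625.

−732/625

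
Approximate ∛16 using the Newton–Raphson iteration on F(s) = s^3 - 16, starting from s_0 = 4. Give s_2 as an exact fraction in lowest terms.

F'(s) = 3s^2.
F(4) = 48, F'(4) = 48, so s_1 = 4 - 48/48 = 3.
F(3) = 11, F'(3) = 27, so s_2 = 3 - 11/27 = 70/27.

70/27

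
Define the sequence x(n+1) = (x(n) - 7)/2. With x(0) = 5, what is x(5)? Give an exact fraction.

x(1) = (5 - 7)/2 = -1.
x(2) = ((-1) - 7)/2 = -4.
x(3) = ((-4) - 7)/2 = -11/2.
x(4) = ((-11/2) - 7)/2 = -25/4.
x(5) = ((-25/4) - 7)/2 = -53/8.

-53/8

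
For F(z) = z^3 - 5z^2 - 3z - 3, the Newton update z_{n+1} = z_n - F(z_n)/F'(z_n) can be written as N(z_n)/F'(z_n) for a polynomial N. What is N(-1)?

F'(z) = 3z^2 - 10z - 3.
N(z) = z·F'(z) - F(z) = z·(3z^2 - 10z - 3) - (z^3 - 5z^2 - 3z - 3) = 2z^3 - 5z^2 + 3.
N(-1) = -4.

-4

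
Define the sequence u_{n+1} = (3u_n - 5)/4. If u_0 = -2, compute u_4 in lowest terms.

u_1 = (3·(-2) - 5)/4 = -11/4.
u_2 = (3·(-11/4) - 5)/4 = -53/16.
u_3 = (3·(-53/16) - 5)/4 = -239/64.
u_4 = (3·(-239/64) - 5)/4 = -1037/256.

-1037/256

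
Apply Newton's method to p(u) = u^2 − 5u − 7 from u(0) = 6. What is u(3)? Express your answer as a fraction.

p'(u) = 2u − 5.
p(6) = −1, p'(6) = 7, so u(1) = 6 − (−1)/7 = 43/7.
p(43/7) = 1/49, p'(43/7) = 51/7, so u(2) = (43/7) − (1/49)/(51/7) = 2192/357.
p(2192/357) = 1/127449, p'(2192/357) = 2599/357, so u(3) = (2192/357) − (1/127449)/(2599/357) = 5697007/927843.

5697007/927843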